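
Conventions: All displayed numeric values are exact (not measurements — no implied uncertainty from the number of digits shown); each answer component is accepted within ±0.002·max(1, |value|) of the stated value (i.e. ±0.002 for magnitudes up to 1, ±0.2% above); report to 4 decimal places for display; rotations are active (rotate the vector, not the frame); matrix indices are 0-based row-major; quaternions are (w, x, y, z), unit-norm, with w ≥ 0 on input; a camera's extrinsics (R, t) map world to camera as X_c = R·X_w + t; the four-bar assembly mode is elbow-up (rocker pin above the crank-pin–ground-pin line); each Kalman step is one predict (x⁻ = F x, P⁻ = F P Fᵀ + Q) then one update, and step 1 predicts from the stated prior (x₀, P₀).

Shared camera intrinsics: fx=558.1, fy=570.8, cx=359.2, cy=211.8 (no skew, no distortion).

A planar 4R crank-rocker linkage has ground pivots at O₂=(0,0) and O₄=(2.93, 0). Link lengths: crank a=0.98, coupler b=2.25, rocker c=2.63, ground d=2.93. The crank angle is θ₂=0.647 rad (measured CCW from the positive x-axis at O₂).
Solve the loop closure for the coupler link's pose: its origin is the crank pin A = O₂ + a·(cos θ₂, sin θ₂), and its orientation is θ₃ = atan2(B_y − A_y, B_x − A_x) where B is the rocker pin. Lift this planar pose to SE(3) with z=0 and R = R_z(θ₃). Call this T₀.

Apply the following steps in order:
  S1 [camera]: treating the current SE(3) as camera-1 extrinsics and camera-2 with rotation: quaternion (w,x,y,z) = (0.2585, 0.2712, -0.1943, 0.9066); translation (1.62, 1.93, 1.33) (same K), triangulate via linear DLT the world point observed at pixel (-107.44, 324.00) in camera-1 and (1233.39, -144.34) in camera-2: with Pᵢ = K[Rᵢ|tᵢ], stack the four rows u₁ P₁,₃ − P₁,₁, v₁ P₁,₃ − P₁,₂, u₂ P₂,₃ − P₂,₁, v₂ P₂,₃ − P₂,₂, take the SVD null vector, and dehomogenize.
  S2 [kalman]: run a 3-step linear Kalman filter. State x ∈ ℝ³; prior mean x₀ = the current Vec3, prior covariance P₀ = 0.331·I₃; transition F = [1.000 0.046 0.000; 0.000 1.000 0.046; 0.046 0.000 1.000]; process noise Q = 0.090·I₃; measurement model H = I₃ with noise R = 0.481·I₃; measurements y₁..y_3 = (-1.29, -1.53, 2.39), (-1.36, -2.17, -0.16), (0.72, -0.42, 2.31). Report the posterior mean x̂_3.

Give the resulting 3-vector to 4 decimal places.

result = (-0.6250, -0.4893, 1.5305)

source (fourbar_fk): coupler pose = R=[0.5511 -0.8344 0.0000; 0.8344 0.5511 0.0000; 0.0000 0.0000 1.0000], t=(0.7819, 0.5907, 0.0000)
after S1 (triangulate): (-1.4693, 1.8084, 1.8380)
after S2 (kf_track): (-0.6250, -0.4893, 1.5305)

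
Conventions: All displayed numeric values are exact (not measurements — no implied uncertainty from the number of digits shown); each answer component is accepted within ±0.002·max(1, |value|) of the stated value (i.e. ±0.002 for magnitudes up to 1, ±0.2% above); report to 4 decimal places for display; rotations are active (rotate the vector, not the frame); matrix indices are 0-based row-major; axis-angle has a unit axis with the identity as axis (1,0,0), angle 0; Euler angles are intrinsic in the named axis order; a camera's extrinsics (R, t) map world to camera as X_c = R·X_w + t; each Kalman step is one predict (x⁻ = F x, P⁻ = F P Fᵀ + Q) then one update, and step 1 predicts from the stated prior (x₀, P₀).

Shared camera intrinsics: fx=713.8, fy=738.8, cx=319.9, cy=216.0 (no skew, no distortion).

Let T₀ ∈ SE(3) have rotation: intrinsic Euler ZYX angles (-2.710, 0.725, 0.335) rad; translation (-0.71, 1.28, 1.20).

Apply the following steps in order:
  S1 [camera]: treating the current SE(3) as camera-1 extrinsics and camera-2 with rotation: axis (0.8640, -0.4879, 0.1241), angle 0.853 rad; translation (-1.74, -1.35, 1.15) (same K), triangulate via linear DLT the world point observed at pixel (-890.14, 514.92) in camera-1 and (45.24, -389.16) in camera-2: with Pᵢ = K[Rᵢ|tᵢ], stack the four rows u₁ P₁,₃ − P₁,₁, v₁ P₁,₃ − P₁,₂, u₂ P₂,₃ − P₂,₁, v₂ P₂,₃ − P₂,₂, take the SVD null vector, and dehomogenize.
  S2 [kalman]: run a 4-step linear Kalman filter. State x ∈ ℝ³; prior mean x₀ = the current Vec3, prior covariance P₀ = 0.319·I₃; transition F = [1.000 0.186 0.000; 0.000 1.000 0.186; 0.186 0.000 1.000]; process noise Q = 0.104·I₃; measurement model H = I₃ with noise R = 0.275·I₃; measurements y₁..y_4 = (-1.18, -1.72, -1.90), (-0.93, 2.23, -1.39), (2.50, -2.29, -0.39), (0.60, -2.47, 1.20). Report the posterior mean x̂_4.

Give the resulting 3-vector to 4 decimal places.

result = (0.6408, -1.5596, 0.2148)

after S1 (triangulate): (1.3540, 0.2264, 1.9906)
after S2 (kf_track): (0.6408, -1.5596, 0.2148)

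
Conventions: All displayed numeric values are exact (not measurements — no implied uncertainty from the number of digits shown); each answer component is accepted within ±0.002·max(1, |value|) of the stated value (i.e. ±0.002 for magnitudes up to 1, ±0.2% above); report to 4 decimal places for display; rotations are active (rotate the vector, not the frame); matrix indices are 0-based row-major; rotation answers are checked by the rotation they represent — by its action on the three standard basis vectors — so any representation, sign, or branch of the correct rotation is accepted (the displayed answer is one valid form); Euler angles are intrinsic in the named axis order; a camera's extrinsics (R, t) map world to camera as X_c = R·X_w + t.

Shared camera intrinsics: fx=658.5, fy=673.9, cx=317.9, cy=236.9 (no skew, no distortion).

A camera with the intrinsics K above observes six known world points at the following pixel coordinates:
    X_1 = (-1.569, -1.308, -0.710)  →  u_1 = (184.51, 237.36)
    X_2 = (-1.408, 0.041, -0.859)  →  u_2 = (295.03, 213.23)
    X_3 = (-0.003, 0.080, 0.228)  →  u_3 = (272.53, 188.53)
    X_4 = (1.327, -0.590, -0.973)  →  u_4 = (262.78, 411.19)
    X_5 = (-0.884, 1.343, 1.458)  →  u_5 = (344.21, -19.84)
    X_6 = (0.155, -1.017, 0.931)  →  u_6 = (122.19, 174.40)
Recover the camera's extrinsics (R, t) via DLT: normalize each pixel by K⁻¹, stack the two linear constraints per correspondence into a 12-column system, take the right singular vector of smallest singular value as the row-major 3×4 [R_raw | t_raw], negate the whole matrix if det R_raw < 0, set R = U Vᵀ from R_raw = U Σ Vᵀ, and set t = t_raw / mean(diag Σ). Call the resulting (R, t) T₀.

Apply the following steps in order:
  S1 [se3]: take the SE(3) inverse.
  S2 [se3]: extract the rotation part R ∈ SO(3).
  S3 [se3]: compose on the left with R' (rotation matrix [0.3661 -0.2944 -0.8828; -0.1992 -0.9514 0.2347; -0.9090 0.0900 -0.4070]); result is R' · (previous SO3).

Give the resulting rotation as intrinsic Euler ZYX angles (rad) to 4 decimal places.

rotation (euler_zyx) = (-1.5020, -0.1011, -0.1738)

source (pnp_recover): camera pose = R=[0.1311 0.9333 -0.3343; 0.5065 -0.3530 -0.7867; -0.8522 -0.0663 -0.5190], t=(-0.4100, -0.2200, 6.0999)
after S1 (invert_se3): R=[0.1311 0.5065 -0.8522; 0.9333 -0.3530 -0.0663; -0.3343 -0.7867 -0.5190], t=(5.3635, 0.7091, 2.8557)
after S2 (rot_of_se3): [0.1311 0.5065 -0.8522; 0.9333 -0.3530 -0.0663; -0.3343 -0.7867 -0.5190]
after S3 (compose_so3): [0.0684 0.9838 0.1657; -0.9925 0.0503 0.1110; 0.1009 -0.1720 0.9799]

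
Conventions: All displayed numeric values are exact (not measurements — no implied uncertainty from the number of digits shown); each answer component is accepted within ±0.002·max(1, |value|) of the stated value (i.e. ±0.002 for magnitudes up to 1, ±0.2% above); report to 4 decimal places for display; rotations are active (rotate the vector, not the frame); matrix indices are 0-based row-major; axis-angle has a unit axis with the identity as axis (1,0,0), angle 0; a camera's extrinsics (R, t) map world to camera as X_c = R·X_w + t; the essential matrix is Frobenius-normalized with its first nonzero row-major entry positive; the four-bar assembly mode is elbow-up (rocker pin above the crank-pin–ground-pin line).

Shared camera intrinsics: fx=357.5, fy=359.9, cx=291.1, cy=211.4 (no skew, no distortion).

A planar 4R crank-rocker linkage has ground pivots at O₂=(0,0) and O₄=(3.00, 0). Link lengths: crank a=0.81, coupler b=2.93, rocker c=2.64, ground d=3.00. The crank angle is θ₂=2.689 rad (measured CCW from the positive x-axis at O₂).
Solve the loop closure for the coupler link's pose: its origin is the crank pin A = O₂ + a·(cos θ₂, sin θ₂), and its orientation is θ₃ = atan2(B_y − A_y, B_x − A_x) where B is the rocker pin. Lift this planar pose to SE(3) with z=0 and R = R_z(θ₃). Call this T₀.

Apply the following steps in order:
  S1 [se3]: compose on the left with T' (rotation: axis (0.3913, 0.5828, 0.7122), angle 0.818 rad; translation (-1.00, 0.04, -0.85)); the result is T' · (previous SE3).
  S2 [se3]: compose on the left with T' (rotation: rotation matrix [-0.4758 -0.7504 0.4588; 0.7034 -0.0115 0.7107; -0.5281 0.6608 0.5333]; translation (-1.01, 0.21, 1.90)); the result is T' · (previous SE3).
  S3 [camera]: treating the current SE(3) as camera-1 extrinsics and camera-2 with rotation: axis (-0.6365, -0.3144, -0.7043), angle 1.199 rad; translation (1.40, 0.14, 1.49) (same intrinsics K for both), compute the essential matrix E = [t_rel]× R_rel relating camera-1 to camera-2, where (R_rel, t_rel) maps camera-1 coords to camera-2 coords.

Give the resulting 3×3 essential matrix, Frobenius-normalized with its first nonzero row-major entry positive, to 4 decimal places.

source (fourbar_fk): coupler pose = R=[0.7759 -0.6309 0.0000; 0.6309 0.7759 0.0000; 0.0000 0.0000 1.0000], t=(-0.7284, 0.3542, 0.0000)
after S1 (compose_se3): R=[0.2856 -0.8092 0.5135; 0.9583 0.2404 -0.1543; 0.0014 0.5361 0.8441], t=(-1.6919, -0.1109, -0.4567)
after S2 (compose_se3): R=[-0.8544 0.4506 0.2587; 0.1909 -0.1909 0.9629; 0.4832 0.8721 0.0771], t=(-0.3313, -1.3034, 2.4765)
after S3 (essential): [0.6098 0.1905 0.1189; 0.2585 -0.2131 -0.6008; 0.2030 0.1399 0.2091]

matrix = [0.6098 0.1905 0.1189; 0.2585 -0.2131 -0.6008; 0.2030 0.1399 0.2091]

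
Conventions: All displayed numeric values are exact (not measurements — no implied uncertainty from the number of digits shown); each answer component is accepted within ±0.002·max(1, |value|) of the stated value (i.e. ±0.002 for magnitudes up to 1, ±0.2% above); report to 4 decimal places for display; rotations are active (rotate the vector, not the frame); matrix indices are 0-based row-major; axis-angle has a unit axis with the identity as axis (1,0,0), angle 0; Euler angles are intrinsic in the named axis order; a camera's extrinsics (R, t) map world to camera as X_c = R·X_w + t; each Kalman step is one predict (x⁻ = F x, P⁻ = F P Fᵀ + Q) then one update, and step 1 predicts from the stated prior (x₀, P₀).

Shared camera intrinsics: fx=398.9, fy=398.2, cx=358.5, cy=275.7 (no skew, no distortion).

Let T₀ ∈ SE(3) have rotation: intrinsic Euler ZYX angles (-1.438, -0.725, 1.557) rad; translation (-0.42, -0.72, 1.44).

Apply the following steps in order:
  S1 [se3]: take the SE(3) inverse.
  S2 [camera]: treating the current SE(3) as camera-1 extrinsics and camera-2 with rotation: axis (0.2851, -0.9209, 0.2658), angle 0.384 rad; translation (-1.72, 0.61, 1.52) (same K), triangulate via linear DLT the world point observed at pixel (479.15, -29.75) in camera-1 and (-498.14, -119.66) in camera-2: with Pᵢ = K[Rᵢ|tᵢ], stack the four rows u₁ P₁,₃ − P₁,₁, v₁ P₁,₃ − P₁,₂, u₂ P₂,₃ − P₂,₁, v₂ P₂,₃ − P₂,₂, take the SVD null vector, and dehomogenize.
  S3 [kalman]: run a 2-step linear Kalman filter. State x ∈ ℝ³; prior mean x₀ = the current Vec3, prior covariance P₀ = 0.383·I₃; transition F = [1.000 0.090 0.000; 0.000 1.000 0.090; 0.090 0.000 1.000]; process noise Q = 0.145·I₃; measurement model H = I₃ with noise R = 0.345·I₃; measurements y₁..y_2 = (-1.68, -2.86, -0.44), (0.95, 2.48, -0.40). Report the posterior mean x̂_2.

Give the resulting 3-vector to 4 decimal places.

result = (-0.4396, 0.0778, -0.1402)

after S1 (invert_se3): R=[0.0991 -0.7419 0.6631; -0.0741 0.6591 0.7484; -0.9923 -0.1233 0.0103], t=(-1.4475, -0.6343, -0.5204)
after S2 (triangulate): (-1.7328, -1.9571, 0.9134)
after S3 (kf_track): (-0.4396, 0.0778, -0.1402)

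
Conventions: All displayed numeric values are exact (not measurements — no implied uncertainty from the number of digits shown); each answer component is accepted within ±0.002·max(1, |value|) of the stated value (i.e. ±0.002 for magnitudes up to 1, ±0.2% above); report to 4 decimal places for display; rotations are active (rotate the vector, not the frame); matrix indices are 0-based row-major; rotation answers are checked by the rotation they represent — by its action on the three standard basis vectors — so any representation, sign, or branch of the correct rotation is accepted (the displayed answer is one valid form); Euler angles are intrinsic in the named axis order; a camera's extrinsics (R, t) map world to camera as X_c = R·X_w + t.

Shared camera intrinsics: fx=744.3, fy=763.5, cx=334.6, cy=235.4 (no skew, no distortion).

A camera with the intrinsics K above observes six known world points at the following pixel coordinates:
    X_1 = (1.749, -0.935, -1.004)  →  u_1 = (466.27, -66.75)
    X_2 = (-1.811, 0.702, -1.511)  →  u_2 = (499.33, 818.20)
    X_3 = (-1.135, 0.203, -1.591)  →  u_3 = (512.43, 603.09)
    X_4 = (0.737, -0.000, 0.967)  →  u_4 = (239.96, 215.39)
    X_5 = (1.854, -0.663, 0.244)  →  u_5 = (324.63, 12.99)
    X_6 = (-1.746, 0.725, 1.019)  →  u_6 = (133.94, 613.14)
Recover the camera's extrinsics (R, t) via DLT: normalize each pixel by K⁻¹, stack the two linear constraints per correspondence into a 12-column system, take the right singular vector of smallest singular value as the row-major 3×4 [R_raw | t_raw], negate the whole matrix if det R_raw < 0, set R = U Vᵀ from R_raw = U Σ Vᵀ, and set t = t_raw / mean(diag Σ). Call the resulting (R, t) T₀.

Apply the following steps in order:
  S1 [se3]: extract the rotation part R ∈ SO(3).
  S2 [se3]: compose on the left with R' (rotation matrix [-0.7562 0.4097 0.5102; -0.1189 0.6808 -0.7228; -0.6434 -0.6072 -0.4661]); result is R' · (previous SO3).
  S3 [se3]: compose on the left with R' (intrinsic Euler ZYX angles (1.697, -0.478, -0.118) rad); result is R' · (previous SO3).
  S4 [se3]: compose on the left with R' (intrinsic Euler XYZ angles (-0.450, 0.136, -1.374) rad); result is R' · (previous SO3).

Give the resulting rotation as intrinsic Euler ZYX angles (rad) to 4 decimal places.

source (pnp_recover): camera pose = R=[0.3677 0.5315 -0.7631; -0.8003 0.5988 0.0314; 0.4736 0.5992 0.6455], t=(-0.2100, 0.4200, 4.3500)
after S1 (rot_of_se3): [0.3677 0.5315 -0.7631; -0.8003 0.5988 0.0314; 0.4736 0.5992 0.6455]
after S2 (compose_so3): [-0.3643 0.1491 0.9193; -0.9308 -0.0886 -0.3545; 0.0286 -0.9848 0.1711]
after S3 (compose_so3): [0.9624 0.1297 0.2388; -0.2679 0.5986 0.7549; -0.0450 -0.7905 0.6108]
after S4 (compose_so3): [-0.0800 0.4995 0.8626; -0.9120 -0.3859 0.1389; 0.4022 -0.7756 0.4865]

rotation (euler_zyx) = (-1.6583, -0.4140, -1.0106)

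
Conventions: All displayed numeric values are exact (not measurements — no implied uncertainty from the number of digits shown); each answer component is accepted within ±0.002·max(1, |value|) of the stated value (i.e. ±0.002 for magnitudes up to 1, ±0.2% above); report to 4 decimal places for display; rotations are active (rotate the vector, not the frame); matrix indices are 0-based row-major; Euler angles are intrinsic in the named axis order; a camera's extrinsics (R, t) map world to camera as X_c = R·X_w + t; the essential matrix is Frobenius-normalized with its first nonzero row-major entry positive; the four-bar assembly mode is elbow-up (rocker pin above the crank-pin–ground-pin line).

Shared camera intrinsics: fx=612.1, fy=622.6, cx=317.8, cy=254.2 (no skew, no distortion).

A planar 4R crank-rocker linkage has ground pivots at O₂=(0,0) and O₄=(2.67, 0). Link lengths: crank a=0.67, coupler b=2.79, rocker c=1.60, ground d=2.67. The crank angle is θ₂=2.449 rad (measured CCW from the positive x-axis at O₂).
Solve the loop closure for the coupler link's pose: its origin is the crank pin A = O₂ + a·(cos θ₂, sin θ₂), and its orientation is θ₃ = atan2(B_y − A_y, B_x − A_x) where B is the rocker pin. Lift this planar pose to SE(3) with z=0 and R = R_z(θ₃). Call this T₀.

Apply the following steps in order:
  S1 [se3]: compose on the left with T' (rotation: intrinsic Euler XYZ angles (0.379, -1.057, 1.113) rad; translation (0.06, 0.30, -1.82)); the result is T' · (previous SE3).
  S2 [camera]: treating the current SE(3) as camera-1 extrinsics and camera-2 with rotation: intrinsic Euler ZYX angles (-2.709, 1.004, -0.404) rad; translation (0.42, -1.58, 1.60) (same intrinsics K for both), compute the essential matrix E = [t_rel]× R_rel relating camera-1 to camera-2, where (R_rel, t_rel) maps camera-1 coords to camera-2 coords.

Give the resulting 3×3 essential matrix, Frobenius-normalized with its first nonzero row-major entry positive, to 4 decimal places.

source (fourbar_fk): coupler pose = R=[0.9258 -0.3779 0.0000; 0.3779 0.9258 0.0000; 0.0000 0.0000 1.0000], t=(-0.5156, 0.4278, 0.0000)
after S1 (compose_se3): R=[0.0345 -0.4903 -0.8709; 0.9041 0.3866 -0.1818; 0.4259 -0.7811 0.4566], t=(-0.2406, 0.2430, -2.4161)
after S2 (essential): [0.3395 -0.3810 0.0696; 0.1191 0.4879 0.4375; 0.4217 -0.1505 0.3010]

matrix = [0.3395 -0.3810 0.0696; 0.1191 0.4879 0.4375; 0.4217 -0.1505 0.3010]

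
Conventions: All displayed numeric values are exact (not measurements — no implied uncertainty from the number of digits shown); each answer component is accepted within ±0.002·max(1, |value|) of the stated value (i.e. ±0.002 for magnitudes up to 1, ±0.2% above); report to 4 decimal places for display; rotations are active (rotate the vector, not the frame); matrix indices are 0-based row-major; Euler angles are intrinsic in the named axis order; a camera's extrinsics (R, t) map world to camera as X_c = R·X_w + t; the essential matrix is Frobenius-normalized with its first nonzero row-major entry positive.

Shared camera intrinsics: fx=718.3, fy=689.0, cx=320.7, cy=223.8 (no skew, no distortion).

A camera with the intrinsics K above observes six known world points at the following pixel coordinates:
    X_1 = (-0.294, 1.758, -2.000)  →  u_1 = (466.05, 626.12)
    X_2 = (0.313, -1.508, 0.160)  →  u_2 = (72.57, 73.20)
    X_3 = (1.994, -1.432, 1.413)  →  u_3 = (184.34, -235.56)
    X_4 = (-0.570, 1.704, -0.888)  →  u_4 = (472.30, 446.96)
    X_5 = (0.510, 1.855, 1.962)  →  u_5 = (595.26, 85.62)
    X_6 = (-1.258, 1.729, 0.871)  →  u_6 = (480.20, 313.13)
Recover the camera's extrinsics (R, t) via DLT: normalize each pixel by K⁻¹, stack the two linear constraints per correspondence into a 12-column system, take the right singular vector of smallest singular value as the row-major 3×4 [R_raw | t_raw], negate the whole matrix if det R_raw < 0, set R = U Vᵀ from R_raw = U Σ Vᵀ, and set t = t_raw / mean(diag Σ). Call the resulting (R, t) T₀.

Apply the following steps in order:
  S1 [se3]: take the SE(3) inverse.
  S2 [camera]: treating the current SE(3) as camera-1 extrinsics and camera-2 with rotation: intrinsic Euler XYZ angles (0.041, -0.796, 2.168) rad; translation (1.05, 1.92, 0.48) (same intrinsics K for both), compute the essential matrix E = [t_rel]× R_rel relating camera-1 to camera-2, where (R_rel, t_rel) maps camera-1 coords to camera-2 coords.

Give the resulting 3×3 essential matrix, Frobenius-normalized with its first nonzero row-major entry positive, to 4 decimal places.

matrix = [0.3580 0.5069 0.1501; -0.4506 0.4835 -0.0683; 0.3686 0.0628 0.1051]

source (pnp_recover): camera pose = R=[0.1901 0.9325 0.3072; -0.7060 0.3473 -0.6172; -0.6822 -0.0995 0.7243], t=(-0.3200, -0.1800, 4.6298)
after S1 (invert_se3): R=[0.1901 -0.7060 -0.6822; 0.9325 0.3473 -0.0995; 0.3072 -0.6172 0.7243], t=(3.0923, 0.8217, -3.3664)
after S2 (essential): [0.3580 0.5069 0.1501; -0.4506 0.4835 -0.0683; 0.3686 0.0628 0.1051]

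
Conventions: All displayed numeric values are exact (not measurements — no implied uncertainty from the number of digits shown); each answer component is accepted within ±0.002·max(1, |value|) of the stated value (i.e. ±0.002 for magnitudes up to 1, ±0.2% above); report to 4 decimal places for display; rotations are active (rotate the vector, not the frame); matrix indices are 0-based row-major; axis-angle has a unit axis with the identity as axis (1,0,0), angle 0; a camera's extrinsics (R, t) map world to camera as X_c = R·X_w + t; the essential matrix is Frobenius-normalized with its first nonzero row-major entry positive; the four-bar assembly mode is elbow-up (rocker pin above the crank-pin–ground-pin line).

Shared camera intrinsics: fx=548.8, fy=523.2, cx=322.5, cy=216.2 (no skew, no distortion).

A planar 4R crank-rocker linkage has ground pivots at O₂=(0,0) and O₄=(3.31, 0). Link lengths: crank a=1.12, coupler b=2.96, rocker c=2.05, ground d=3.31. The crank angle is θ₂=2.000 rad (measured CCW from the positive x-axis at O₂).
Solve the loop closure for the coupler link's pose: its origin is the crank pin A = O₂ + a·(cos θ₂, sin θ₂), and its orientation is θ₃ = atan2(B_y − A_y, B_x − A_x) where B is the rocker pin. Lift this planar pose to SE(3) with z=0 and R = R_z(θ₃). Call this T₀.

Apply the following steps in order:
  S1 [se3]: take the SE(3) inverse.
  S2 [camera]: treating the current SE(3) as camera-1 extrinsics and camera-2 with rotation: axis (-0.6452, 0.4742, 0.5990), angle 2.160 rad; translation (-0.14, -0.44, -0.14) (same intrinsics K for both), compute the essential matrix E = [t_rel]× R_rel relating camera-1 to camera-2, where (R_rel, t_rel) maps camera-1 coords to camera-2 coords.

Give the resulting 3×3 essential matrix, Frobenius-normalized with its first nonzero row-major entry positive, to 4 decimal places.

source (fourbar_fk): coupler pose = R=[0.9619 -0.2733 0.0000; 0.2733 0.9619 0.0000; 0.0000 0.0000 1.0000], t=(-0.4661, 1.0184, 0.0000)
after S1 (invert_se3): R=[0.9619 0.2733 0.0000; -0.2733 0.9619 0.0000; 0.0000 0.0000 1.0000], t=(0.1700, -1.1070, 0.0000)
after S2 (essential): [0.3399 -0.0378 -0.1161; -0.6188 -0.0032 -0.0228; -0.0394 -0.2045 -0.6654]

matrix = [0.3399 -0.0378 -0.1161; -0.6188 -0.0032 -0.0228; -0.0394 -0.2045 -0.6654]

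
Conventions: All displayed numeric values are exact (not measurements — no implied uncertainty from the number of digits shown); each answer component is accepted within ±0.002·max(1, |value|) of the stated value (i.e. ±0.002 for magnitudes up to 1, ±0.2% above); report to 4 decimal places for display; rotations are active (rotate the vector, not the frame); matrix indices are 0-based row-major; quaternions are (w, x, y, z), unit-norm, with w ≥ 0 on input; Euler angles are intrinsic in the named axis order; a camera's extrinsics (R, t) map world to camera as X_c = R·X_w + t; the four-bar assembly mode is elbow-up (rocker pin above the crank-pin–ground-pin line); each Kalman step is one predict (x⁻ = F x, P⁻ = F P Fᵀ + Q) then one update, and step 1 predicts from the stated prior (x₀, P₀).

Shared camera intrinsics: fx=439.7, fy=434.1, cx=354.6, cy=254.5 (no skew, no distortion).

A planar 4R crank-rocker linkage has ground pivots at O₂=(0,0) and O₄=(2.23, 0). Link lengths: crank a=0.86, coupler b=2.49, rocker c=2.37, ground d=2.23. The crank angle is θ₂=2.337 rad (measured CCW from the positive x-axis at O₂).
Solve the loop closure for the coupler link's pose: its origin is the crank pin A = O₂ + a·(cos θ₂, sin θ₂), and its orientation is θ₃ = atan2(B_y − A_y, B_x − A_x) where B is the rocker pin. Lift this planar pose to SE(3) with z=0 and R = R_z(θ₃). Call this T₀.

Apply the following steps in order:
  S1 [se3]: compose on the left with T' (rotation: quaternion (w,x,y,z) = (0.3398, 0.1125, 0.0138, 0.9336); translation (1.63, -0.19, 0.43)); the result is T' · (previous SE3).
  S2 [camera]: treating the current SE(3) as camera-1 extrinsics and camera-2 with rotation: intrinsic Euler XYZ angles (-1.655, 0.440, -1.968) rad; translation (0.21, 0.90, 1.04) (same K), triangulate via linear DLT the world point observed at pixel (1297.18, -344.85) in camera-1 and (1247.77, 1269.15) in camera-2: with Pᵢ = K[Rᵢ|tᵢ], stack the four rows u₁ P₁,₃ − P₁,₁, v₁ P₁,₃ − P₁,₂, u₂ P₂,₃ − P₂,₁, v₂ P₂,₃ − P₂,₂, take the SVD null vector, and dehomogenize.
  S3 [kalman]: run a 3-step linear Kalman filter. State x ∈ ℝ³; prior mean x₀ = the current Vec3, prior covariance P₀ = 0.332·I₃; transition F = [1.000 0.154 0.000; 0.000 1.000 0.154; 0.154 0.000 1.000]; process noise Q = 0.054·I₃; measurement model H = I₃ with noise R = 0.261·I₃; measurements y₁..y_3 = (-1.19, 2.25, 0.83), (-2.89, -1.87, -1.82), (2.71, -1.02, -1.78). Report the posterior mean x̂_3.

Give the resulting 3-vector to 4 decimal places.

result = (-0.1131, -0.3605, -1.1129)

source (fourbar_fk): coupler pose = R=[0.7748 -0.6321 0.0000; 0.6321 0.7748 0.0000; 0.0000 0.0000 1.0000], t=(-0.5963, 0.6197, 0.0000)
after S1 (compose_se3): R=[-0.9754 -0.0191 0.2195; 0.0082 -0.9987 -0.0507; 0.2201 -0.0477 0.9743], t=(1.6822, -1.0466, 0.3737)
after S2 (triangulate): (-0.6156, 0.5011, 0.9704)
after S3 (kf_track): (-0.1131, -0.3605, -1.1129)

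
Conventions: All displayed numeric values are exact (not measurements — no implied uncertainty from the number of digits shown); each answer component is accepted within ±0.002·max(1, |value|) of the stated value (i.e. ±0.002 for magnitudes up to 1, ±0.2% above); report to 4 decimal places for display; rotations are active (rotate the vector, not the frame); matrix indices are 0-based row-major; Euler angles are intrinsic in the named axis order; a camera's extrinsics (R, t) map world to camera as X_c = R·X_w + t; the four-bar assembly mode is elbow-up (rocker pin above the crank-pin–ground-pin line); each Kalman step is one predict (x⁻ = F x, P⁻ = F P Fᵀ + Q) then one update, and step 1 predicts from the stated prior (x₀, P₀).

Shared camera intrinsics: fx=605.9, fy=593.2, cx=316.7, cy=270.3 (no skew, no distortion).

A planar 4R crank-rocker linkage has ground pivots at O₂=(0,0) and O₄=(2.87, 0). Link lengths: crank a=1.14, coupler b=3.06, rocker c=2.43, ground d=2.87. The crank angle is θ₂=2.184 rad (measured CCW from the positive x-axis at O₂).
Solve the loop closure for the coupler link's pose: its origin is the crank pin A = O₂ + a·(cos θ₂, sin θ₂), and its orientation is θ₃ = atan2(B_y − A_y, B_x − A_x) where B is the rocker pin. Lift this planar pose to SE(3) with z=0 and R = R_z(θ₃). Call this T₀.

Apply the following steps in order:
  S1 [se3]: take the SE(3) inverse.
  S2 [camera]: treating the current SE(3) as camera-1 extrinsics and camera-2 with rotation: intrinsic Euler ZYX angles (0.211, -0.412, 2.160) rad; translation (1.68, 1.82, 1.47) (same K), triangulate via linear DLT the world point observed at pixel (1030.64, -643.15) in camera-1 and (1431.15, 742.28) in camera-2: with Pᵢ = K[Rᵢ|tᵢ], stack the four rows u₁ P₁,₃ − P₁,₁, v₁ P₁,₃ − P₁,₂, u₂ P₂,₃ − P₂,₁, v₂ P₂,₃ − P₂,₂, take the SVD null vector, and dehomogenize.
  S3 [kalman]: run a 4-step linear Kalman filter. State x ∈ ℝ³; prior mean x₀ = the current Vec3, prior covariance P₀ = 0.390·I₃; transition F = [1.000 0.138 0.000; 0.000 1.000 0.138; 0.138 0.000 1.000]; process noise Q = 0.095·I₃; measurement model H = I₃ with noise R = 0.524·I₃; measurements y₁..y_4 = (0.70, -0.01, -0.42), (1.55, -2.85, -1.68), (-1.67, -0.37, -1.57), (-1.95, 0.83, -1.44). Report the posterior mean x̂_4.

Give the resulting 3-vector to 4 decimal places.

result = (-0.8324, -0.4967, -1.0797)

source (fourbar_fk): coupler pose = R=[0.8948 -0.4465 0.0000; 0.4465 0.8948 0.0000; 0.0000 0.0000 1.0000], t=(-0.6561, 0.9323, 0.0000)
after S1 (invert_se3): R=[0.8948 0.4465 0.0000; -0.4465 0.8948 0.0000; 0.0000 0.0000 1.0000], t=(0.1707, -1.1271, 0.0000)
after S2 (triangulate): (0.8824, 0.1801, 0.8832)
after S3 (kf_track): (-0.8324, -0.4967, -1.0797)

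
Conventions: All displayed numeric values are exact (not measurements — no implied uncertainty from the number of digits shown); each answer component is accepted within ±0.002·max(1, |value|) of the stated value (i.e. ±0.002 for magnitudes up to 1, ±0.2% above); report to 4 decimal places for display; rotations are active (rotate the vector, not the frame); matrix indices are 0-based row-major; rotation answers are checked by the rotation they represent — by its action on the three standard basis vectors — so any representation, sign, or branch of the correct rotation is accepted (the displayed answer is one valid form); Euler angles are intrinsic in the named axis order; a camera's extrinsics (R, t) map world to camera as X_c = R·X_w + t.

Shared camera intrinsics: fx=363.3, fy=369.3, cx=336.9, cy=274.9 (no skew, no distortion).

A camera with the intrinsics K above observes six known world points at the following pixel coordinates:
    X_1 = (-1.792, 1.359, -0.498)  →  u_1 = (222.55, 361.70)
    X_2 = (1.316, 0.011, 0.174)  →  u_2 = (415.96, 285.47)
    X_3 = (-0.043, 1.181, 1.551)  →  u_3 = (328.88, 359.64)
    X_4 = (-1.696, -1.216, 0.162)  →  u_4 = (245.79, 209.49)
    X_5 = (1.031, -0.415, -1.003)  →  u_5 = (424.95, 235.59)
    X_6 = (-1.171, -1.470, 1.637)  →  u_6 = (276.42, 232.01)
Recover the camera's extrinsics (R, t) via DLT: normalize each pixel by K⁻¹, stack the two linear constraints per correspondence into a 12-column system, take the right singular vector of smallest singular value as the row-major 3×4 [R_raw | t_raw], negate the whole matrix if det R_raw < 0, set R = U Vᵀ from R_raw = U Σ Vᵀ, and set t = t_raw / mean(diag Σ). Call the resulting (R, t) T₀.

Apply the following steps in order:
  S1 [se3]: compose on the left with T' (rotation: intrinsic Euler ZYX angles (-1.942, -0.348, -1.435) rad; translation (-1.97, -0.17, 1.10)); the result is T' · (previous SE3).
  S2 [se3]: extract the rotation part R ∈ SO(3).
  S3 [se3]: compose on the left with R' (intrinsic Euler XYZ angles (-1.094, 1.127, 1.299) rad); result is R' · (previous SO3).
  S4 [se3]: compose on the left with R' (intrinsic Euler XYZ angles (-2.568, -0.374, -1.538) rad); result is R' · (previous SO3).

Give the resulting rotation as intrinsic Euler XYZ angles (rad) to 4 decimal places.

source (pnp_recover): camera pose = R=[0.9863 0.0079 -0.1645; 0.0405 0.9565 0.2889; 0.1596 -0.2916 0.9431], t=(0.1299, 0.0699, 6.0595)
after S1 (compose_se3): R=[-0.1862 -0.2734 0.9437; -0.9293 -0.2628 -0.2594; 0.3189 -0.9253 -0.2051], t=(3.6822, -2.2264, 1.8503)
after S2 (rot_of_se3): [-0.1862 -0.2734 0.9437; -0.9293 -0.2628 -0.2594; 0.3189 -0.9253 -0.2051]
after S3 (compose_so3): [0.6509 -0.7585 0.0308; -0.7533 -0.6505 -0.0968; 0.0935 0.0398 -0.9948]
after S4 (compose_so3): [-0.7152 -0.6429 0.2743; 0.4694 -0.7326 -0.4930; 0.5178 -0.2238 0.8257]

rotation (euler_xyz) = (0.5382, 0.2779, 2.4094)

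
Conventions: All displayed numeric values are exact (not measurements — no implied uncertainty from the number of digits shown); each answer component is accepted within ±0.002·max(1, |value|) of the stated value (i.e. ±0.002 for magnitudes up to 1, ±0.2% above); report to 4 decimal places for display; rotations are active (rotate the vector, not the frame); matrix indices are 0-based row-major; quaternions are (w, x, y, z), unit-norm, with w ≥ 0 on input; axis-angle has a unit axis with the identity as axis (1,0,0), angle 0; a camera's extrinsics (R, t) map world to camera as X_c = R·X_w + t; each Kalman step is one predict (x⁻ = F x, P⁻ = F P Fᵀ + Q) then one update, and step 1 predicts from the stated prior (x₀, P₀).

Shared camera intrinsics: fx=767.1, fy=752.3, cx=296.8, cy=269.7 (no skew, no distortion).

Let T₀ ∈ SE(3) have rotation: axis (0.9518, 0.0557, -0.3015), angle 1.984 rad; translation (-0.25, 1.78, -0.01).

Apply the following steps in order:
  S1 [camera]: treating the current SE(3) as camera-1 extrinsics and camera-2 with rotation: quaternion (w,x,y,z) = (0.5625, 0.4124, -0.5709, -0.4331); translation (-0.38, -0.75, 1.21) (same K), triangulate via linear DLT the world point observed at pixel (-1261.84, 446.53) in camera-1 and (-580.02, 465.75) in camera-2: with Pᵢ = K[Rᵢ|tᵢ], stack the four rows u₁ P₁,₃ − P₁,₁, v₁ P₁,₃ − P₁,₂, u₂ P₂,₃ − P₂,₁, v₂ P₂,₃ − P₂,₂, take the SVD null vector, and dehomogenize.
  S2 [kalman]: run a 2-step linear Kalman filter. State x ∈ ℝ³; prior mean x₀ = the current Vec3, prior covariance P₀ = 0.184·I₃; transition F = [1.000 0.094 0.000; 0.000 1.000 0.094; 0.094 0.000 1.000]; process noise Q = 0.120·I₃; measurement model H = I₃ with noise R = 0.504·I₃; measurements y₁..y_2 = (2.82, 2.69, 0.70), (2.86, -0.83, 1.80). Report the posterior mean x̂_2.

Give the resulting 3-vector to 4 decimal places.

result = (1.4738, 0.8374, 1.5202)

after S1 (triangulate): (-0.9580, 0.8319, 1.6578)
after S2 (kf_track): (1.4738, 0.8374, 1.5202)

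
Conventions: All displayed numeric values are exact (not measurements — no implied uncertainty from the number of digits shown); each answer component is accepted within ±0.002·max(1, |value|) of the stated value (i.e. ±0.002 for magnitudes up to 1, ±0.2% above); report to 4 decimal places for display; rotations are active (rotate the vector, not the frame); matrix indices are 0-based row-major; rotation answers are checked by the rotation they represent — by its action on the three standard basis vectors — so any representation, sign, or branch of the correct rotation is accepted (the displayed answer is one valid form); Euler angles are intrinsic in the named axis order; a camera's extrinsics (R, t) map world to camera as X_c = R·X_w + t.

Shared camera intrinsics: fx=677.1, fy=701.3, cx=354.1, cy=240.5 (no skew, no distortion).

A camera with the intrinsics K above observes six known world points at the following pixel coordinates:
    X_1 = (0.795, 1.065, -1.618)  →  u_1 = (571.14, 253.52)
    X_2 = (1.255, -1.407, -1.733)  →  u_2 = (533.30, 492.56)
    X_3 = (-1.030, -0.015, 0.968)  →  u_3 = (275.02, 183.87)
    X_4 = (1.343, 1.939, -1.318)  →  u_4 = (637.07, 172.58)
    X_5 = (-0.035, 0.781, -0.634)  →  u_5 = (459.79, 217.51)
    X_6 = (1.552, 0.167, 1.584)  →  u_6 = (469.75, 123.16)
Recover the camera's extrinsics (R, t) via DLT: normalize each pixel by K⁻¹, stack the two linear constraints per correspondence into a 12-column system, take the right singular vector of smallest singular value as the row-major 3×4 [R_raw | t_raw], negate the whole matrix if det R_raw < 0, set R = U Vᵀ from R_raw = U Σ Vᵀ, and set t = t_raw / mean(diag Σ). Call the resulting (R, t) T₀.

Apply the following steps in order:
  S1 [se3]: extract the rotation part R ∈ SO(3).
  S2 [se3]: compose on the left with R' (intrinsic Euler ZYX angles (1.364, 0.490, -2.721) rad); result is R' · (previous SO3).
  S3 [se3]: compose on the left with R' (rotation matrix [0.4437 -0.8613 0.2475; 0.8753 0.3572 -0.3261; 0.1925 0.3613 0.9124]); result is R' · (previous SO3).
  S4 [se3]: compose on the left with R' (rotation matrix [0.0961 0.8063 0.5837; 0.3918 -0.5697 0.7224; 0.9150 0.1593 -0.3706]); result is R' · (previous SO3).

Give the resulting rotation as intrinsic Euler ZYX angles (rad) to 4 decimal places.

rotation (euler_zyx) = (-0.1718, 0.4895, -1.8348)

source (pnp_recover): camera pose = R=[0.7111 0.4412 -0.5474; 0.0998 -0.8340 -0.5426; -0.6960 0.3312 -0.6371], t=(0.4800, 0.0700, 6.6596)
after S1 (rot_of_se3): [0.7111 0.4412 -0.5474; 0.0998 -0.8340 -0.5426; -0.6960 0.3312 -0.6371]
after S2 (compose_so3): [0.5535 -0.7939 -0.2518; 0.8109 0.5827 -0.0545; 0.1900 -0.1740 0.9663]
after S3 (compose_so3): [-0.4058 -0.8972 0.1744; 0.7122 -0.4300 -0.5549; 0.5728 -0.1010 0.8134]
after S4 (compose_so3): [0.8696 -0.4918 0.0441; -0.1509 -0.1795 0.9721; -0.4702 -0.8520 -0.2303]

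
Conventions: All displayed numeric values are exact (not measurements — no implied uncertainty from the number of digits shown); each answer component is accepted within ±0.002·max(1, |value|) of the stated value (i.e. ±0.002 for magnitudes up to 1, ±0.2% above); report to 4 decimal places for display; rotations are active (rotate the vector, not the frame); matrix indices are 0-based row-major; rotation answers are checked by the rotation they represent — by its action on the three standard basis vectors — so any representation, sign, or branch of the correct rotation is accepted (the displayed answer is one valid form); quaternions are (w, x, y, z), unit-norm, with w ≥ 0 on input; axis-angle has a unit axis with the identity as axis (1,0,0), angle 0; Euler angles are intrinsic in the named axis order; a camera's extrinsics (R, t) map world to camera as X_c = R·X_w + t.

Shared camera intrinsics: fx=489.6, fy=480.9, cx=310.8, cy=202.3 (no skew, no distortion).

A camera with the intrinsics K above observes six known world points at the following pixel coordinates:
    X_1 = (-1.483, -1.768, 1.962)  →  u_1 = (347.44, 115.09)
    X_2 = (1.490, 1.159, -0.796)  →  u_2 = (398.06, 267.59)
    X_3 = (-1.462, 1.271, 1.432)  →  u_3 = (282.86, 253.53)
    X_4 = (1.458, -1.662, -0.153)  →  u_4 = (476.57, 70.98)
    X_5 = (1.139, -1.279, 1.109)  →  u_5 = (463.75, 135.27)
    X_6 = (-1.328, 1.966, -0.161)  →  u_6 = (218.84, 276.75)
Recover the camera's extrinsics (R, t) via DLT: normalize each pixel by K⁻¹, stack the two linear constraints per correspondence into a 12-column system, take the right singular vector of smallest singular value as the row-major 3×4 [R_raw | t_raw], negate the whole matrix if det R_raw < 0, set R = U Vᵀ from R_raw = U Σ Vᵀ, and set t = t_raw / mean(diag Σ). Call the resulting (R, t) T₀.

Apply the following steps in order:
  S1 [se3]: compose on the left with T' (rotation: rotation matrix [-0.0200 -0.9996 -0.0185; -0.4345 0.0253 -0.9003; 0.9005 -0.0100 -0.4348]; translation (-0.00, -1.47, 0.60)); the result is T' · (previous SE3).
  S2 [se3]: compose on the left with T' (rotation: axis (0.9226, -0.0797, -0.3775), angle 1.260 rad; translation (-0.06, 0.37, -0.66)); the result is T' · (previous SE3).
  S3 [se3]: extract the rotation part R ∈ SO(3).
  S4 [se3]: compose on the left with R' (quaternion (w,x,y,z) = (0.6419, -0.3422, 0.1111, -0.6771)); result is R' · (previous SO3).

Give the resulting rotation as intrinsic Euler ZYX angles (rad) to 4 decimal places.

rotation (euler_zyx) = (1.9358, -0.7395, -2.6366)

source (pnp_recover): camera pose = R=[0.8244 -0.3255 0.4630; 0.1959 0.9316 0.3061; -0.5310 -0.1616 0.8318], t=(0.4600, -0.4100, 6.9301)
after S1 (compose_se3): R=[-0.2025 -0.9218 -0.3306; 0.1248 0.3105 -0.9423; 0.9713 -0.2321 0.0522], t=(0.2727, -7.9196, -1.9950)
after S2 (compose_se3): R=[-0.4516 -0.6570 -0.6036; -0.7110 0.6737 -0.2014; 0.5390 0.3382 -0.7714], t=(-1.6239, -0.4878, -8.6345)
after S3 (rot_of_se3): [-0.4516 -0.6570 -0.6036; -0.7110 0.6737 -0.2014; 0.5390 0.3382 -0.7714]
after S4 (compose_so3): [-0.2637 0.7011 -0.6625; 0.6901 0.6170 0.3782; 0.6739 -0.3575 -0.6466]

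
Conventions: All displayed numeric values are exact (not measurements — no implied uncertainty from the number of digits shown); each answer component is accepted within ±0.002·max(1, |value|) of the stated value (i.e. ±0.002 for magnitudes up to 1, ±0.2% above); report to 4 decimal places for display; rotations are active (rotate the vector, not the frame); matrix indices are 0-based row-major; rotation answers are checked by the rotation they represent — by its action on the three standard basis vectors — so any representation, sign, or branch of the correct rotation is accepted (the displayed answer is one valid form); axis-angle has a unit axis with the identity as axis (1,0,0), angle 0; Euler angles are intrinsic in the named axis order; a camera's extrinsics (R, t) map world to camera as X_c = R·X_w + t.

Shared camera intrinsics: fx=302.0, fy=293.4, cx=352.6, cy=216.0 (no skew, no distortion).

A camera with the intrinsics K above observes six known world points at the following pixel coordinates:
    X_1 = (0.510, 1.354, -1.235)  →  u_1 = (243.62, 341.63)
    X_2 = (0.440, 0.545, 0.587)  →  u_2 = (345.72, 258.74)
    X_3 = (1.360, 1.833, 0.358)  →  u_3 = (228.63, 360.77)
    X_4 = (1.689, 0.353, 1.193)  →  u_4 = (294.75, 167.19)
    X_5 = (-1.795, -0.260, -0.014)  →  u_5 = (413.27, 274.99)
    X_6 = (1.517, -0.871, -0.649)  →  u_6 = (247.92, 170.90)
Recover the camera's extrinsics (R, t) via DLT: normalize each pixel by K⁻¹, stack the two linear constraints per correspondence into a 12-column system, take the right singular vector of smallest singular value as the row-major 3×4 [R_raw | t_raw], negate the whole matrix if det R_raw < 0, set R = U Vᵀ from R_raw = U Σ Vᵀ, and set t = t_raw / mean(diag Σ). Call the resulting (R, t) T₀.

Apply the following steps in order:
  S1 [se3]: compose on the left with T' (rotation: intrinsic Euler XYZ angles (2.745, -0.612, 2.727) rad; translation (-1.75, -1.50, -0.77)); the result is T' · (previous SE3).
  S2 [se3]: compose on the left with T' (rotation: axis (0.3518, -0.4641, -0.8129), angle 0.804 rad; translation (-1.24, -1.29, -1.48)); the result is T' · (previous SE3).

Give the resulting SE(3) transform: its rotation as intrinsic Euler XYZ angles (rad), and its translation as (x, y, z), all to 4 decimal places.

source (pnp_recover): camera pose = R=[-0.6969 -0.0948 0.7109; -0.4692 0.8099 -0.3519; -0.5424 -0.5788 -0.6089], t=(-0.1401, 0.4899, 4.4701)
after S1 (compose_se3): R=[0.9884 0.1365 -0.0667; -0.1492 0.9551 -0.2558; 0.0288 0.2628 0.9644], t=(-4.3747, -2.4323, -4.3031)
after S2 (compose_se3): R=[0.6312 0.5005 -0.5925; -0.7453 0.6027 -0.2849; 0.2145 0.6215 0.7535], t=(-3.9284, 0.2347, -7.3125)

rotation (euler_xyz) = (0.3615, -0.6342, -0.6704), translation = (-3.9284, 0.2347, -7.3125)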